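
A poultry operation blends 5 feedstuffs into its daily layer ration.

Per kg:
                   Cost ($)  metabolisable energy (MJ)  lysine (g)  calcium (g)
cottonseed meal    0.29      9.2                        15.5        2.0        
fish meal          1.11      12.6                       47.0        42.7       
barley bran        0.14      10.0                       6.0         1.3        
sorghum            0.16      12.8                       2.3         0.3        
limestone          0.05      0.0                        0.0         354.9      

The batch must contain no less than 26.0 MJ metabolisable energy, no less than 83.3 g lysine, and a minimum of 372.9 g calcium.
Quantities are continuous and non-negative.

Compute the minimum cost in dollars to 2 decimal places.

Treat it as an LP. Let x1 = kg of cottonseed meal, x2 = kg of fish meal, x3 = kg of barley bran, x4 = kg of sorghum, x5 = kg of limestone.
min 0.29x1 + 1.11x2 + 0.14x3 + 0.16x4 + 0.05x5 s.t.:
  9.2x1 + 12.6x2 + 10x3 + 12.8x4 ≥ 26   (metabolisable energy)
  15.5x1 + 47x2 + 6x3 + 2.3x4 ≥ 83.3   (lysine)
  2x1 + 42.7x2 + 1.3x3 + 0.3x4 + 354.9x5 ≥ 372.9   (calcium)
  x1, x2, x3, x4, x5 ≥ 0.
The cheapest feasible vertex uses only cottonseed meal, limestone; fish meal, barley bran, sorghum are not used. There the lysine and calcium constraints are tight.
That vertex is x1 = 5.374, x5 = 1.02.
Total cost: 0.29·5.374 + 0.05·1.02 = 1.6095.

$1.61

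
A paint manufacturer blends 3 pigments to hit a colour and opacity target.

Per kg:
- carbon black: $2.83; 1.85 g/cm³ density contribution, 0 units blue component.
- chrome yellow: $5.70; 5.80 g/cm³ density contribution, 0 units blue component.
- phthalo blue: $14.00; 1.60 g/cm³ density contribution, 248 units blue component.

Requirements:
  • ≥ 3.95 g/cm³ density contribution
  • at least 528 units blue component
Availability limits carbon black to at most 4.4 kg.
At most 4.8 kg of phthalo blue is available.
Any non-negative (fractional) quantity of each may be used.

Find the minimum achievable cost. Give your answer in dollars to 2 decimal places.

$30.34

Treat it as an LP. Let x1 = kg of carbon black, x2 = kg of chrome yellow, x3 = kg of phthalo blue.
min 2.83x1 + 5.7x2 + 14x3 subject to:
  1.85x1 + 5.8x2 + 1.6x3 ≥ 3.95   (density contribution)
  248x3 ≥ 528   (blue component)
  x1 ≤ 4.4
  x3 ≤ 4.8
  x1, x2, x3 ≥ 0.
The cheapest feasible vertex uses only chrome yellow, phthalo blue; carbon black is not used. The density contribution and blue component requirements are met with equality.
Solving gives x2 = 0.09372, x3 = 2.129.
Hence cost = 5.7·0.09372 + 14·2.129 = $30.3402.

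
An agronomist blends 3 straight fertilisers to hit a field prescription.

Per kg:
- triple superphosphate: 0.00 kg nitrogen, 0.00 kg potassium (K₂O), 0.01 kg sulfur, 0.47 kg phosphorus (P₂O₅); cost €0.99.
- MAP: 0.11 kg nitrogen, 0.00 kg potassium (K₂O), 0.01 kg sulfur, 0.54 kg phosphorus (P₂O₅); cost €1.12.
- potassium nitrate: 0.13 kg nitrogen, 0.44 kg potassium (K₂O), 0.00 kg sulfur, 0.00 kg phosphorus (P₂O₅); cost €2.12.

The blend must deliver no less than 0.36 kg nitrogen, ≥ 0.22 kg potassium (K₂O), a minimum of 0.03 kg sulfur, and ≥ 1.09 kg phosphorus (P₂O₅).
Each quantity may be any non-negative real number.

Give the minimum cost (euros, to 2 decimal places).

€4.38

Let x1 = kg of triple superphosphate, x2 = kg of MAP, x3 = kg of potassium nitrate.
Minimise 0.99x1 + 1.12x2 + 2.12x3 s.t.:
  0.11x2 + 0.13x3 ≥ 0.36   (nitrogen)
  0.44x3 ≥ 0.22   (potassium (K₂O))
  0.01x1 + 0.01x2 ≥ 0.03   (sulfur)
  0.47x1 + 0.54x2 ≥ 1.09   (phosphorus (P₂O₅))
  x1, x2, x3 ≥ 0.
The optimal mix uses every input. Binding constraints: nitrogen, potassium (K₂O), sulfur.
So triple superphosphate = 0.3182 kg, MAP = 2.682 kg, potassium nitrate = 0.5 kg.
Total cost: 0.99·0.3182 + 1.12·2.682 + 2.12·0.5 = 4.3789.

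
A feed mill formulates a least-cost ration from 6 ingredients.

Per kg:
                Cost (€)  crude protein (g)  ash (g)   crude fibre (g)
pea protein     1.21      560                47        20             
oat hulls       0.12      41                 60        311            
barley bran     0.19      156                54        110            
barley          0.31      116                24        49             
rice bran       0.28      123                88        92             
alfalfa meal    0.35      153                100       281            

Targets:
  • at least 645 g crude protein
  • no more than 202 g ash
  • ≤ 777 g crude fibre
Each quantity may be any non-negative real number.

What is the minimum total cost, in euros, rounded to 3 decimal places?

€0.862

Let x1 = kg of pea protein, x2 = kg of oat hulls, x3 = kg of barley bran, x4 = kg of barley, x5 = kg of rice bran, x6 = kg of alfalfa meal.
Minimise 1.21x1 + 0.12x2 + 0.19x3 + 0.31x4 + 0.28x5 + 0.35x6 subject to:
  560x1 + 41x2 + 156x3 + 116x4 + 123x5 + 153x6 ≥ 645   (crude protein)
  47x1 + 60x2 + 54x3 + 24x4 + 88x5 + 100x6 ≤ 202   (ash)
  20x1 + 311x2 + 110x3 + 49x4 + 92x5 + 281x6 ≤ 777   (crude fibre)
  x1, x2, x3, x4, x5, x6 ≥ 0.
The minimum-cost mix takes nothing from oat hulls, barley, rice bran, alfalfa meal — only pea protein, barley bran. The crude protein and ash requirements are met with equality.
So pea protein = 0.1448 kg, barley bran = 3.615 kg.
Hence cost = 1.21·0.1448 + 0.19·3.615 = €0.86206.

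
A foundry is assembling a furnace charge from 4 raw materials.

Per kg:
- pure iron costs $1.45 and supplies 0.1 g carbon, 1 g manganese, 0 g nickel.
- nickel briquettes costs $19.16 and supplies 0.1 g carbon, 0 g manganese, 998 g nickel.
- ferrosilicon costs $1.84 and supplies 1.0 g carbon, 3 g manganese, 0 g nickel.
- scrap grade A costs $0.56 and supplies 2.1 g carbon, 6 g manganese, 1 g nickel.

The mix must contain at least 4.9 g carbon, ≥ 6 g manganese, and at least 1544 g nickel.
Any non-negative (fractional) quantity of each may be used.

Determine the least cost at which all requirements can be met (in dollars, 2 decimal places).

$30.86

Let x1 = kg of pure iron, x2 = kg of nickel briquettes, x3 = kg of ferrosilicon, x4 = kg of scrap grade A.
Minimise 1.45x1 + 19.16x2 + 1.84x3 + 0.56x4 subject to:
  0.1x1 + 0.1x2 + 1x3 + 2.1x4 ≥ 4.9   (carbon)
  1x1 + 3x3 + 6x4 ≥ 6   (manganese)
  998x2 + 1x4 ≥ 1544   (nickel)
  x1, x2, x3, x4 ≥ 0.
At the optimum only nickel briquettes, scrap grade A are positive (pure iron, ferrosilicon = 0). The carbon and nickel requirements are met with equality.
Optimal quantities: nickel briquettes = 1.5448 kg, scrap grade A = 2.2598 kg.
Objective = 19.16·1.5448 + 0.56·2.2598 = 30.8639.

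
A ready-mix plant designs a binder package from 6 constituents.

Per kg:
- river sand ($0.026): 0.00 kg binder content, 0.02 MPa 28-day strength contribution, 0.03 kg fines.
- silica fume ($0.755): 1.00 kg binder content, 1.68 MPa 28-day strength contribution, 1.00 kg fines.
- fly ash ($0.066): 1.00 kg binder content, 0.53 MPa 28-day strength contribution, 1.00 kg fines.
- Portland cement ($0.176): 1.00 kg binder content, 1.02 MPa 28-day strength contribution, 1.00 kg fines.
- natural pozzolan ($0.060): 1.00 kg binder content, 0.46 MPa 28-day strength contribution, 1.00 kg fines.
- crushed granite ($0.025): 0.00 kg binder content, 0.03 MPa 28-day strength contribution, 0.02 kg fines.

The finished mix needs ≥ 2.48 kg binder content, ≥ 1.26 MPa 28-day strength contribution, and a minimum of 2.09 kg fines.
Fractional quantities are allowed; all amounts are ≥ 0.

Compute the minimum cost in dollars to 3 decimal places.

Let x1 = kg of river sand, x2 = kg of silica fume, x3 = kg of fly ash, x4 = kg of Portland cement, x5 = kg of natural pozzolan, x6 = kg of crushed granite.
Minimize 0.026x1 + 0.755x2 + 0.066x3 + 0.176x4 + 0.06x5 + 0.025x6 with:
  1x2 + 1x3 + 1x4 + 1x5 ≥ 2.48   (binder content)
  0.02x1 + 1.68x2 + 0.53x3 + 1.02x4 + 0.46x5 + 0.03x6 ≥ 1.26   (28-day strength contribution)
  0.03x1 + 1x2 + 1x3 + 1x4 + 1x5 + 0.02x6 ≥ 2.09   (fines)
  x1, x2, x3, x4, x5, x6 ≥ 0.
The minimum-cost mix takes nothing from river sand, silica fume, Portland cement, crushed granite — only fly ash, natural pozzolan. The binder content and 28-day strength contribution requirements are met with equality.
So fly ash = 1.703 kg, natural pozzolan = 0.7771 kg.
Cost = 0.066·1.703 + 0.06·0.7771 = 0.15902.

$0.159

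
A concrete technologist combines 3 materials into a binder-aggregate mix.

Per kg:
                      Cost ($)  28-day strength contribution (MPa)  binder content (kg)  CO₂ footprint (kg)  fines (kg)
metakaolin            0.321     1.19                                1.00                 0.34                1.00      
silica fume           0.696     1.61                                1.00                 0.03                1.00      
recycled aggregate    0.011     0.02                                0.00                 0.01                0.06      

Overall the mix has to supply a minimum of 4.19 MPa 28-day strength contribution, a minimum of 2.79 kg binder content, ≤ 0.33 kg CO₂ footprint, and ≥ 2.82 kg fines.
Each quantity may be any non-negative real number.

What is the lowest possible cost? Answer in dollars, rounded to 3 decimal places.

Let x1 = kg of metakaolin, x2 = kg of silica fume, x3 = kg of recycled aggregate.
Minimize 0.321x1 + 0.696x2 + 0.011x3 subject to:
  1.19x1 + 1.61x2 + 0.02x3 ≥ 4.19   (28-day strength contribution)
  1x1 + 1x2 ≥ 2.79   (binder content)
  0.34x1 + 0.03x2 + 0.01x3 ≤ 0.33   (CO₂ footprint)
  1x1 + 1x2 + 0.06x3 ≥ 2.82   (fines)
  x1, x2, x3 ≥ 0.
The optimal mix uses every input. There the 28-day strength contribution, CO₂ footprint, fines constraints are tight.
Solving gives x1 = 0.7845, x2 = 2.019, x3 = 0.2706.
Objective = 0.321·0.7845 + 0.696·2.019 + 0.011·0.2706 = 1.66003.

$1.660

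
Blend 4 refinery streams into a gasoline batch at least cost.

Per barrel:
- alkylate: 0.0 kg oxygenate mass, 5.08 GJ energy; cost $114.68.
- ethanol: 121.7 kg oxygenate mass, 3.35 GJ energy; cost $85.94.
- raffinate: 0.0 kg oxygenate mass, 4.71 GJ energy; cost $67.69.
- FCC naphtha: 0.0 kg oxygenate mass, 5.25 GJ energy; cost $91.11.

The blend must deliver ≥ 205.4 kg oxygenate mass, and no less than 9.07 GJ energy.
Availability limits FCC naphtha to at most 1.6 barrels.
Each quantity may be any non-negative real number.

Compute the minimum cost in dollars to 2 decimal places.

$194.14

Set it up as a linear program. Let x1 = barrels of alkylate, x2 = barrels of ethanol, x3 = barrels of raffinate, x4 = barrels of FCC naphtha.
Minimize 114.68x1 + 85.94x2 + 67.69x3 + 91.11x4 with:
  121.7x2 ≥ 205.4   (oxygenate mass)
  5.08x1 + 3.35x2 + 4.71x3 + 5.25x4 ≥ 9.07   (energy)
  x4 ≤ 1.6
  x1, x2, x3, x4 ≥ 0.
The cheapest feasible vertex uses only ethanol, raffinate; alkylate, FCC naphtha are not used. Binding constraints: oxygenate mass and energy.
Solving gives x2 = 1.6878, x3 = 0.72527.
Hence cost = 85.94·1.6878 + 67.69·0.72527 = $194.1431.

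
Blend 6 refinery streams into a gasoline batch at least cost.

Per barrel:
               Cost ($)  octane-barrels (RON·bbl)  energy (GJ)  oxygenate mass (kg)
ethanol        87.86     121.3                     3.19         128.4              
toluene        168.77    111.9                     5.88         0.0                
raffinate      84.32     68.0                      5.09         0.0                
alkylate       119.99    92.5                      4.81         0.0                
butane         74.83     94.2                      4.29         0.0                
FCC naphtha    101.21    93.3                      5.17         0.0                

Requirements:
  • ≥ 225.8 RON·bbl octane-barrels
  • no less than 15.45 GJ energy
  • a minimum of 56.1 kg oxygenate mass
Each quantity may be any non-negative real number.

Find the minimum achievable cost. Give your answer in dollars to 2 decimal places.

Set it up as a linear program. Let x1 = barrels of ethanol, x2 = barrels of toluene, x3 = barrels of raffinate, x4 = barrels of alkylate, x5 = barrels of butane, x6 = barrels of FCC naphtha.
min 87.86x1 + 168.77x2 + 84.32x3 + 119.99x4 + 74.83x5 + 101.21x6 with:
  121.3x1 + 111.9x2 + 68x3 + 92.5x4 + 94.2x5 + 93.3x6 ≥ 225.8   (octane-barrels)
  3.19x1 + 5.88x2 + 5.09x3 + 4.81x4 + 4.29x5 + 5.17x6 ≥ 15.45   (energy)
  128.4x1 ≥ 56.1   (oxygenate mass)
  x1, x2, x3, x4, x5, x6 ≥ 0.
The minimum-cost mix takes nothing from toluene, alkylate, butane, FCC naphtha — only ethanol, raffinate. The energy and oxygenate mass requirements are met with equality.
Solving gives x1 = 0.43692, x3 = 2.7615.
Total cost: 87.86·0.43692 + 84.32·2.7615 = 271.2375.

$271.24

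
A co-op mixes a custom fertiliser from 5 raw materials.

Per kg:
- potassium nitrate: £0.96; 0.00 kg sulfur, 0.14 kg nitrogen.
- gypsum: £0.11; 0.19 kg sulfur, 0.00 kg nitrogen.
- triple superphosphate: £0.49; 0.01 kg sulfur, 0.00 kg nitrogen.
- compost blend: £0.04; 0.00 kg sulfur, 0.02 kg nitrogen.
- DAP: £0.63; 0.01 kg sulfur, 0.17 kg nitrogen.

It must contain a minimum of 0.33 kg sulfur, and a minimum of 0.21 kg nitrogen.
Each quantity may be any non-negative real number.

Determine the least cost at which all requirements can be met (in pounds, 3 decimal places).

Let x1 = kg of potassium nitrate, x2 = kg of gypsum, x3 = kg of triple superphosphate, x4 = kg of compost blend, x5 = kg of DAP.
Minimize 0.96x1 + 0.11x2 + 0.49x3 + 0.04x4 + 0.63x5 subject to:
  0.19x2 + 0.01x3 + 0.01x5 ≥ 0.33   (sulfur)
  0.14x1 + 0.02x4 + 0.17x5 ≥ 0.21   (nitrogen)
  x1, x2, x3, x4, x5 ≥ 0.
The optimal basis is {gypsum, compost blend}; potassium nitrate, triple superphosphate, DAP drop out. Binding constraints: sulfur and nitrogen.
So gypsum = 1.737 kg, compost blend = 10.5 kg.
Total cost: 0.11·1.737 + 0.04·10.5 = 0.61107.

£0.611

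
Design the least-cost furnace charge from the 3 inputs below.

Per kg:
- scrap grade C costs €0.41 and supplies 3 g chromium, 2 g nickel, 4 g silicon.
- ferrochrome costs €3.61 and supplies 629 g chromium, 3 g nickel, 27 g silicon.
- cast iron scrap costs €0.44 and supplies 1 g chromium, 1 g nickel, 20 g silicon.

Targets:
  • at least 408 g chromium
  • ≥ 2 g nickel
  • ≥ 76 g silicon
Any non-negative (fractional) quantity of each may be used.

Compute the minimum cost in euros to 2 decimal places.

€3.61

Treat it as an LP. Let x1 = kg of scrap grade C, x2 = kg of ferrochrome, x3 = kg of cast iron scrap.
Minimize 0.41x1 + 3.61x2 + 0.44x3 subject to:
  3x1 + 629x2 + 1x3 ≥ 408   (chromium)
  2x1 + 3x2 + 1x3 ≥ 2   (nickel)
  4x1 + 27x2 + 20x3 ≥ 76   (silicon)
  x1, x2, x3 ≥ 0.
The cheapest feasible vertex uses only ferrochrome, cast iron scrap; scrap grade C is not used. The chromium and silicon requirements are met with equality.
So ferrochrome = 0.644 kg, cast iron scrap = 2.931 kg.
Cost = 3.61·0.644 + 0.44·2.931 = 3.6145.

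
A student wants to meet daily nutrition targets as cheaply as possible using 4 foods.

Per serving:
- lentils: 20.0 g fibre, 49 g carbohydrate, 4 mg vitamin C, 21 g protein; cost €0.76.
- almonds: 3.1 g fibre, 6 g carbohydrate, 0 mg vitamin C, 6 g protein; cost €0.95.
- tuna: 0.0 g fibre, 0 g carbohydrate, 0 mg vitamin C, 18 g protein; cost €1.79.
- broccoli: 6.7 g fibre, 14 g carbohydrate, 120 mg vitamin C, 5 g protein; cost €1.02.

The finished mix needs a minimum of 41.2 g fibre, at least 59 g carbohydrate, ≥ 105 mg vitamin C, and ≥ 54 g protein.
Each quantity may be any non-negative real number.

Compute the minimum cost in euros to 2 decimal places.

Set it up as a linear program. Let x1 = servings of lentils, x2 = servings of almonds, x3 = servings of tuna, x4 = servings of broccoli.
min 0.76x1 + 0.95x2 + 1.79x3 + 1.02x4 subject to:
  20x1 + 3.1x2 + 6.7x4 ≥ 41.2   (fibre)
  49x1 + 6x2 + 14x4 ≥ 59   (carbohydrate)
  4x1 + 120x4 ≥ 105   (vitamin C)
  21x1 + 6x2 + 18x3 + 5x4 ≥ 54   (protein)
  x1, x2, x3, x4 ≥ 0.
At the optimum only lentils, broccoli are positive (almonds, tuna = 0). The vitamin C and protein requirements are met with equality.
Solving gives x1 = 2.382, x4 = 0.7956.
Total cost: 0.76·2.382 + 1.02·0.7956 = 2.6218.

€2.62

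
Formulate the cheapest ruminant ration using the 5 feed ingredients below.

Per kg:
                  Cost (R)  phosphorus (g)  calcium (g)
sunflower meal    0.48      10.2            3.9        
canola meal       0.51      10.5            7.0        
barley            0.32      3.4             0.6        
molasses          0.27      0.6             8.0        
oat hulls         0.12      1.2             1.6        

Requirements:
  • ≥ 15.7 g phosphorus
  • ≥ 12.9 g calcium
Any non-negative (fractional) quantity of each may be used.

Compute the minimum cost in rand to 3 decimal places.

This is a linear program. Let x1 = kg of sunflower meal, x2 = kg of canola meal, x3 = kg of barley, x4 = kg of molasses, x5 = kg of oat hulls.
Minimise 0.48x1 + 0.51x2 + 0.32x3 + 0.27x4 + 0.12x5 subject to:
  10.2x1 + 10.5x2 + 3.4x3 + 0.6x4 + 1.2x5 ≥ 15.7   (phosphorus)
  3.9x1 + 7x2 + 0.6x3 + 8x4 + 1.6x5 ≥ 12.9   (calcium)
  x1, x2, x3, x4, x5 ≥ 0.
At the optimum only canola meal, molasses are positive (sunflower meal, barley, oat hulls = 0). Binding constraints: phosphorus and calcium.
So canola meal = 1.477 kg, molasses = 0.3202 kg.
Hence cost = 0.51·1.477 + 0.27·0.3202 = R0.83972.

R0.840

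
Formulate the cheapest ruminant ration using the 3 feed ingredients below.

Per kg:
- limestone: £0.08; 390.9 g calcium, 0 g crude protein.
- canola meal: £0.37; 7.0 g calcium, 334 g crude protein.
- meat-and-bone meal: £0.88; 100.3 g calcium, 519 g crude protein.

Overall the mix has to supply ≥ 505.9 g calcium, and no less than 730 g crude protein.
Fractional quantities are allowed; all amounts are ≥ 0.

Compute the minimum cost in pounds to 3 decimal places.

Let x1 = kg of limestone, x2 = kg of canola meal, x3 = kg of meat-and-bone meal.
Minimize 0.08x1 + 0.37x2 + 0.88x3 subject to:
  390.9x1 + 7x2 + 100.3x3 ≥ 505.9   (calcium)
  334x2 + 519x3 ≥ 730   (crude protein)
  x1, x2, x3 ≥ 0.
The optimal basis is {limestone, canola meal}; meat-and-bone meal drops out. There the calcium and crude protein constraints are tight.
So limestone = 1.255 kg, canola meal = 2.186 kg.
Total cost: 0.08·1.255 + 0.37·2.186 = 0.90922.

£0.909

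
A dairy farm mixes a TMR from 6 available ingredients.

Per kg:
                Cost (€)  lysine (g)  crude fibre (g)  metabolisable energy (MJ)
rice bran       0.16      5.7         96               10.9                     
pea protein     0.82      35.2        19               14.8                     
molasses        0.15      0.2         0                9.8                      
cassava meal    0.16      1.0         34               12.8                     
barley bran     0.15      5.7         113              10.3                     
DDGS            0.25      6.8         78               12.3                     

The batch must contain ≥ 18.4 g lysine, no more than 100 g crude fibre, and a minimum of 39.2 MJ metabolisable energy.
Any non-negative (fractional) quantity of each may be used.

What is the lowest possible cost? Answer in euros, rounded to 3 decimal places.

€0.771

This is a linear program. Let x1 = kg of rice bran, x2 = kg of pea protein, x3 = kg of molasses, x4 = kg of cassava meal, x5 = kg of barley bran, x6 = kg of DDGS.
Minimise 0.16x1 + 0.82x2 + 0.15x3 + 0.16x4 + 0.15x5 + 0.25x6 s.t.:
  5.7x1 + 35.2x2 + 0.2x3 + 1x4 + 5.7x5 + 6.8x6 ≥ 18.4   (lysine)
  96x1 + 19x2 + 34x4 + 113x5 + 78x6 ≤ 100   (crude fibre)
  10.9x1 + 14.8x2 + 9.8x3 + 12.8x4 + 10.3x5 + 12.3x6 ≥ 39.2   (metabolisable energy)
  x1, x2, x3, x4, x5, x6 ≥ 0.
The minimum-cost mix takes nothing from molasses, barley bran, DDGS — only rice bran, pea protein, cassava meal. Binding constraints: lysine, crude fibre, metabolisable energy.
That vertex is x1 = 0.07187, x2 = 0.4403, x4 = 2.492.
Cost = 0.16·0.07187 + 0.82·0.4403 + 0.16·2.492 = 0.77127.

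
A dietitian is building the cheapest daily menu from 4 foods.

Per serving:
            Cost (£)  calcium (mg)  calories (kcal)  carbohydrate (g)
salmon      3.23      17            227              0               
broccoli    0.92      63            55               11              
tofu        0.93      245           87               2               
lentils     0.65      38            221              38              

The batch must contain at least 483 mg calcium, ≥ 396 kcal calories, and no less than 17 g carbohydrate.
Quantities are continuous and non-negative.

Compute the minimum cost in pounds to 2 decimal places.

Let x1 = servings of salmon, x2 = servings of broccoli, x3 = servings of tofu, x4 = servings of lentils.
min 3.23x1 + 0.92x2 + 0.93x3 + 0.65x4 with:
  17x1 + 63x2 + 245x3 + 38x4 ≥ 483   (calcium)
  227x1 + 55x2 + 87x3 + 221x4 ≥ 396   (calories)
  11x2 + 2x3 + 38x4 ≥ 17   (carbohydrate)
  x1, x2, x3, x4 ≥ 0.
The optimal basis is {tofu, lentils}; salmon, broccoli drop out. The calcium and calories requirements are met with equality.
Solving gives x3 = 1.804, x4 = 1.082.
Objective = 0.93·1.804 + 0.65·1.082 = 2.3810.

£2.38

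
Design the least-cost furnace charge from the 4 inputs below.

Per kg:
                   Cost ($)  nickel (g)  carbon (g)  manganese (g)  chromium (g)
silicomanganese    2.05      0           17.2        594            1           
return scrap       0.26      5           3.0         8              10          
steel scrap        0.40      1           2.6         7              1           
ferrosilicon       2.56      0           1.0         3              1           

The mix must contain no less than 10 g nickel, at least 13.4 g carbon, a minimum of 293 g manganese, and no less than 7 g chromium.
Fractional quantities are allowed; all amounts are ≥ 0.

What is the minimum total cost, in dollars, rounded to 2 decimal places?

This is a linear program. Let x1 = kg of silicomanganese, x2 = kg of return scrap, x3 = kg of steel scrap, x4 = kg of ferrosilicon.
Minimise 2.05x1 + 0.26x2 + 0.4x3 + 2.56x4 subject to:
  5x2 + 1x3 ≥ 10   (nickel)
  17.2x1 + 3x2 + 2.6x3 + 1x4 ≥ 13.4   (carbon)
  594x1 + 8x2 + 7x3 + 3x4 ≥ 293   (manganese)
  1x1 + 10x2 + 1x3 + 1x4 ≥ 7   (chromium)
  x1, x2, x3, x4 ≥ 0.
The optimal basis is {silicomanganese, return scrap}; steel scrap, ferrosilicon drop out. Binding constraints: nickel and manganese.
So silicomanganese = 0.4663 kg, return scrap = 2 kg.
Hence cost = 2.05·0.4663 + 0.26·2 = $1.4759.

$1.48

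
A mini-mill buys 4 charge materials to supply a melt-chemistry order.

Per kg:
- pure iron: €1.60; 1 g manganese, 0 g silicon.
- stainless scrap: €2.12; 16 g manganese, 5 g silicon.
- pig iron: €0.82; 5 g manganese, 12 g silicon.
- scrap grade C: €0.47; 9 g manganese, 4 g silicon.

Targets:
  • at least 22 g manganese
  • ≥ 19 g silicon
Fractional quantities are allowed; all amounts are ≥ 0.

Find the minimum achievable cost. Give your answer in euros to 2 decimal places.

€1.68

This is a linear program. Let x1 = kg of pure iron, x2 = kg of stainless scrap, x3 = kg of pig iron, x4 = kg of scrap grade C.
Minimise 1.6x1 + 2.12x2 + 0.82x3 + 0.47x4 s.t.:
  1x1 + 16x2 + 5x3 + 9x4 ≥ 22   (manganese)
  5x2 + 12x3 + 4x4 ≥ 19   (silicon)
  x1, x2, x3, x4 ≥ 0.
The optimal basis is {pig iron, scrap grade C}; pure iron, stainless scrap drop out. The manganese and silicon requirements are met with equality.
Solving gives x3 = 0.9432, x4 = 1.92.
Cost = 0.82·0.9432 + 0.47·1.92 = 1.6758.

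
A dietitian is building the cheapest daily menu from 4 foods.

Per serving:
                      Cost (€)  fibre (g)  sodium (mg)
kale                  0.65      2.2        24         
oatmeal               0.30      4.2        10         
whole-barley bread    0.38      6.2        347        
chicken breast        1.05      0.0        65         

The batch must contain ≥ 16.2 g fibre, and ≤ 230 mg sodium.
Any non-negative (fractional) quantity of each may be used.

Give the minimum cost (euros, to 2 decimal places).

Set it up as a linear program. Let x1 = servings of kale, x2 = servings of oatmeal, x3 = servings of whole-barley bread, x4 = servings of chicken breast.
Minimize 0.65x1 + 0.3x2 + 0.38x3 + 1.05x4 s.t.:
  2.2x1 + 4.2x2 + 6.2x3 ≥ 16.2   (fibre)
  24x1 + 10x2 + 347x3 + 65x4 ≤ 230   (sodium)
  x1, x2, x3, x4 ≥ 0.
The optimal basis is {oatmeal, whole-barley bread}; kale, chicken breast drop out. Binding constraints: fibre and sodium.
Optimal quantities: oatmeal = 3.007 servings, whole-barley bread = 0.5762 servings.
Hence cost = 0.3·3.007 + 0.38·0.5762 = €1.1211.

€1.12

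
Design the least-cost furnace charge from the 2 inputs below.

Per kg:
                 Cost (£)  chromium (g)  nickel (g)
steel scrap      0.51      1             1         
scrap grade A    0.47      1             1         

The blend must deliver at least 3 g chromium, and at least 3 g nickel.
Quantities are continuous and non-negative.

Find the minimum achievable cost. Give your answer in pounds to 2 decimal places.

Let x1 = kg of steel scrap, x2 = kg of scrap grade A.
Minimize 0.51x1 + 0.47x2 s.t.:
  1x1 + 1x2 ≥ 3   (chromium)
  1x1 + 1x2 ≥ 3   (nickel)
  x1, x2 ≥ 0.
The minimum-cost mix takes nothing from steel scrap — only scrap grade A. There the chromium and nickel constraints are tight.
That vertex is x2 = 3.
Total cost: 0.47·3 = 1.4100.

£1.41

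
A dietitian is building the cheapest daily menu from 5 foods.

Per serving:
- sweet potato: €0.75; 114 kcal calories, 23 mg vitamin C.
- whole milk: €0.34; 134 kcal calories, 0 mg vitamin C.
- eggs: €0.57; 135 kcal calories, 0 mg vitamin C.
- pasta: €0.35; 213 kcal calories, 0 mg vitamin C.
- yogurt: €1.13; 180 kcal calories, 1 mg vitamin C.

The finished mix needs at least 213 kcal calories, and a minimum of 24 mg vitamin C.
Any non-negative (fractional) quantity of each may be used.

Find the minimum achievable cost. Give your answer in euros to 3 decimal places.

€0.937

This is a linear program. Let x1 = servings of sweet potato, x2 = servings of whole milk, x3 = servings of eggs, x4 = servings of pasta, x5 = servings of yogurt.
Minimise 0.75x1 + 0.34x2 + 0.57x3 + 0.35x4 + 1.13x5 with:
  114x1 + 134x2 + 135x3 + 213x4 + 180x5 ≥ 213   (calories)
  23x1 + 1x5 ≥ 24   (vitamin C)
  x1, x2, x3, x4, x5 ≥ 0.
The optimal basis is {sweet potato, pasta}; whole milk, eggs, yogurt drop out. There the calories and vitamin C constraints are tight.
That vertex is x1 = 1.043, x4 = 0.4415.
Total cost: 0.75·1.043 + 0.35·0.4415 = 0.93678.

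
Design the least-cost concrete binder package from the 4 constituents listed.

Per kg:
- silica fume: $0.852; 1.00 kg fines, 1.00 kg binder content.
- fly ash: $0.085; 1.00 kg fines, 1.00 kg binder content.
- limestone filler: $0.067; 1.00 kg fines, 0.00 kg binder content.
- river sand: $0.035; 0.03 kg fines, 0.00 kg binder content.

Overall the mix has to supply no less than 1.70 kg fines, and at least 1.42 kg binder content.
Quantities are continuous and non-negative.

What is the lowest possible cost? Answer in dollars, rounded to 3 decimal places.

$0.139

Treat it as an LP. Let x1 = kg of silica fume, x2 = kg of fly ash, x3 = kg of limestone filler, x4 = kg of river sand.
min 0.852x1 + 0.085x2 + 0.067x3 + 0.035x4 with:
  1x1 + 1x2 + 1x3 + 0.03x4 ≥ 1.7   (fines)
  1x1 + 1x2 ≥ 1.42   (binder content)
  x1, x2, x3, x4 ≥ 0.
The cheapest feasible vertex uses only fly ash, limestone filler; silica fume, river sand are not used. The fines and binder content requirements are met with equality.
So fly ash = 1.42 kg, limestone filler = 0.28 kg.
Hence cost = 0.085·1.42 + 0.067·0.28 = $0.13946.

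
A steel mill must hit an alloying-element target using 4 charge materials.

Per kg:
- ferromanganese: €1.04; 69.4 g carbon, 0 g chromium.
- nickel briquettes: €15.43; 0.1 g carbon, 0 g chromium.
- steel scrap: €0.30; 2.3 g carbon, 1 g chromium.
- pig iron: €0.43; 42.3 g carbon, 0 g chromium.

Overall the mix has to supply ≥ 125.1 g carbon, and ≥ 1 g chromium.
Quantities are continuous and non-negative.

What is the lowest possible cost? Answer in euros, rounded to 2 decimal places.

Set it up as a linear program. Let x1 = kg of ferromanganese, x2 = kg of nickel briquettes, x3 = kg of steel scrap, x4 = kg of pig iron.
Minimise 1.04x1 + 15.43x2 + 0.3x3 + 0.43x4 s.t.:
  69.4x1 + 0.1x2 + 2.3x3 + 42.3x4 ≥ 125.1   (carbon)
  1x3 ≥ 1   (chromium)
  x1, x2, x3, x4 ≥ 0.
The optimal basis is {steel scrap, pig iron}; ferromanganese, nickel briquettes drop out. There the carbon and chromium constraints are tight.
Optimal quantities: steel scrap = 1 kg, pig iron = 2.903 kg.
Hence cost = 0.3·1 + 0.43·2.903 = €1.5483.

€1.55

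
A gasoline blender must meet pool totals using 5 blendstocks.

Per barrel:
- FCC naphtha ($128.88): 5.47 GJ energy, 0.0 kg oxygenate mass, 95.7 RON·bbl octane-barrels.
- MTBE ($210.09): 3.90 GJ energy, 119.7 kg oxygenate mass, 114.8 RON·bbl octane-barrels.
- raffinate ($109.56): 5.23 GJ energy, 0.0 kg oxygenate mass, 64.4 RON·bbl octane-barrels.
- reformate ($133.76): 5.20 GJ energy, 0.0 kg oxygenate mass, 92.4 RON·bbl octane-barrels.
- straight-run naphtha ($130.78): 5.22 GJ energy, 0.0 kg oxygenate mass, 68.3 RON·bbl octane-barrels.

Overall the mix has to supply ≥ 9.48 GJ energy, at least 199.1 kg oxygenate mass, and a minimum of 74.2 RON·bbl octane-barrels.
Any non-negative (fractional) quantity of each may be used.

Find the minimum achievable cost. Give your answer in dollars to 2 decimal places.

Treat it as an LP. Let x1 = barrels of FCC naphtha, x2 = barrels of MTBE, x3 = barrels of raffinate, x4 = barrels of reformate, x5 = barrels of straight-run naphtha.
min 128.88x1 + 210.09x2 + 109.56x3 + 133.76x4 + 130.78x5 with:
  5.47x1 + 3.9x2 + 5.23x3 + 5.2x4 + 5.22x5 ≥ 9.48   (energy)
  119.7x2 ≥ 199.1   (oxygenate mass)
  95.7x1 + 114.8x2 + 64.4x3 + 92.4x4 + 68.3x5 ≥ 74.2   (octane-barrels)
  x1, x2, x3, x4, x5 ≥ 0.
The optimal basis is {MTBE, raffinate}; FCC naphtha, reformate, straight-run naphtha drop out. Binding constraints: energy and oxygenate mass.
Solving gives x2 = 1.66332, x3 = 0.572282.
Total cost: 210.09·1.66332 + 109.56·0.572282 = 412.1461.

$412.15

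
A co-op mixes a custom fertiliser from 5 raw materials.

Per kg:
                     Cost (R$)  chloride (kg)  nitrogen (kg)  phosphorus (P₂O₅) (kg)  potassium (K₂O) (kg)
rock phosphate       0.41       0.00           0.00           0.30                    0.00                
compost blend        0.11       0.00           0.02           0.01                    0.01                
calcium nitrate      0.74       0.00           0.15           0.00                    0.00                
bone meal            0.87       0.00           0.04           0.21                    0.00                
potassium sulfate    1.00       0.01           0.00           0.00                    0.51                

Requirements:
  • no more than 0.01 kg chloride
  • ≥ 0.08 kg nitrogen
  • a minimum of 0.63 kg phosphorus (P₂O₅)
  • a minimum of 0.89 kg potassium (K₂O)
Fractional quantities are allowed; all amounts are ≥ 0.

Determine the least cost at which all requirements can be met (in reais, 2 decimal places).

Let x1 = kg of rock phosphate, x2 = kg of compost blend, x3 = kg of calcium nitrate, x4 = kg of bone meal, x5 = kg of potassium sulfate.
Minimize 0.41x1 + 0.11x2 + 0.74x3 + 0.87x4 + 1x5 s.t.:
  0.01x5 ≤ 0.01   (chloride)
  0.02x2 + 0.15x3 + 0.04x4 ≥ 0.08   (nitrogen)
  0.3x1 + 0.01x2 + 0.21x4 ≥ 0.63   (phosphorus (P₂O₅))
  0.01x2 + 0.51x5 ≥ 0.89   (potassium (K₂O))
  x1, x2, x3, x4, x5 ≥ 0.
The optimal basis is {rock phosphate, compost blend, potassium sulfate}; calcium nitrate, bone meal drop out. The chloride, phosphorus (P₂O₅), potassium (K₂O) requirements are met with equality.
Solving gives x1 = 0.8333, x2 = 38, x5 = 1.
Hence cost = 0.41·0.8333 + 0.11·38 + 1·1 = R$5.5217.

R$5.52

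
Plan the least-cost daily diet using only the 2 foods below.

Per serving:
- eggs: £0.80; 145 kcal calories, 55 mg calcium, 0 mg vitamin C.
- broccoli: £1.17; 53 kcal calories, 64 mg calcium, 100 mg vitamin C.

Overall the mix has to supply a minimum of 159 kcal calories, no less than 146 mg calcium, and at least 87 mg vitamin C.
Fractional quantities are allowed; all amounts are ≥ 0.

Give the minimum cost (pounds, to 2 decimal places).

Let x1 = servings of eggs, x2 = servings of broccoli.
Minimise 0.8x1 + 1.17x2 s.t.:
  145x1 + 53x2 ≥ 159   (calories)
  55x1 + 64x2 ≥ 146   (calcium)
  100x2 ≥ 87   (vitamin C)
  x1, x2 ≥ 0.
Both inputs are positive at the optimum. The calcium and vitamin C requirements are met with equality.
So eggs = 1.642 servings, broccoli = 0.87 servings.
Cost = 0.8·1.642 + 1.17·0.87 = 2.3315.

£2.33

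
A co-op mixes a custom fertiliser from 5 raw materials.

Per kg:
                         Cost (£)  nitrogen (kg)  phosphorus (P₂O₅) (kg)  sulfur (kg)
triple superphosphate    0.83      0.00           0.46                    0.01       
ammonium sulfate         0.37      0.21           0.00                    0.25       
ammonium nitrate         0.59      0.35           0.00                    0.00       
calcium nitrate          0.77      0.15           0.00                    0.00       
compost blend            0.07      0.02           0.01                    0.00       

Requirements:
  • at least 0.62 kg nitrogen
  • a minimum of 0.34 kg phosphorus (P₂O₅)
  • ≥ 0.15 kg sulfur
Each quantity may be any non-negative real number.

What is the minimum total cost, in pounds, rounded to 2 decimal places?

This is a linear program. Let x1 = kg of triple superphosphate, x2 = kg of ammonium sulfate, x3 = kg of ammonium nitrate, x4 = kg of calcium nitrate, x5 = kg of compost blend.
min 0.83x1 + 0.37x2 + 0.59x3 + 0.77x4 + 0.07x5 s.t.:
  0.21x2 + 0.35x3 + 0.15x4 + 0.02x5 ≥ 0.62   (nitrogen)
  0.46x1 + 0.01x5 ≥ 0.34   (phosphorus (P₂O₅))
  0.01x1 + 0.25x2 ≥ 0.15   (sulfur)
  x1, x2, x3, x4, x5 ≥ 0.
At the optimum only triple superphosphate, ammonium sulfate, ammonium nitrate are positive (calcium nitrate, compost blend = 0). Binding constraints: nitrogen, phosphorus (P₂O₅), sulfur.
So triple superphosphate = 0.7391 kg, ammonium sulfate = 0.5704 kg, ammonium nitrate = 1.429 kg.
Hence cost = 0.83·0.7391 + 0.37·0.5704 + 0.59·1.429 = £1.6676.

£1.67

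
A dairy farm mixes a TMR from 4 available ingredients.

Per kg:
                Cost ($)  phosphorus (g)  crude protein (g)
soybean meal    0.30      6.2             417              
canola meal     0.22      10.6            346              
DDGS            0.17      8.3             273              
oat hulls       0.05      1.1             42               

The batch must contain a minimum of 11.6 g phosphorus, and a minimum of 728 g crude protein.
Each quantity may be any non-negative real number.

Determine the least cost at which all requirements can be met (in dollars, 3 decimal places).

Treat it as an LP. Let x1 = kg of soybean meal, x2 = kg of canola meal, x3 = kg of DDGS, x4 = kg of oat hulls.
Minimize 0.3x1 + 0.22x2 + 0.17x3 + 0.05x4 s.t.:
  6.2x1 + 10.6x2 + 8.3x3 + 1.1x4 ≥ 11.6   (phosphorus)
  417x1 + 346x2 + 273x3 + 42x4 ≥ 728   (crude protein)
  x1, x2, x3, x4 ≥ 0.
The minimum-cost mix takes nothing from soybean meal, canola meal, oat hulls — only DDGS. There the crude protein constraint is tight.
Optimal quantities: DDGS = 2.667 kg.
Total cost: 0.17·2.667 = 0.45339.

$0.453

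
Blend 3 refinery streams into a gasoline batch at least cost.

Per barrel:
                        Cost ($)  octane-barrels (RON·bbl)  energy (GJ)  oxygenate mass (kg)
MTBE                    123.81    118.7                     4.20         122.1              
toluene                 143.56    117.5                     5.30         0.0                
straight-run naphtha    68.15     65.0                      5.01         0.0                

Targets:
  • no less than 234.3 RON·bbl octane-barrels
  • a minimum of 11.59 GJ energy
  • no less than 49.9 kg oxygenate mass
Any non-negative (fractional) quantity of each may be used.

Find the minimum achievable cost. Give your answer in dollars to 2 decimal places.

Let x1 = barrels of MTBE, x2 = barrels of toluene, x3 = barrels of straight-run naphtha.
min 123.81x1 + 143.56x2 + 68.15x3 subject to:
  118.7x1 + 117.5x2 + 65x3 ≥ 234.3   (octane-barrels)
  4.2x1 + 5.3x2 + 5.01x3 ≥ 11.59   (energy)
  122.1x1 ≥ 49.9   (oxygenate mass)
  x1, x2, x3 ≥ 0.
At the optimum only MTBE, straight-run naphtha are positive (toluene = 0). Binding constraints: octane-barrels and energy.
So MTBE = 1.3071 barrels, straight-run naphtha = 1.2176 barrels.
Cost = 123.81·1.3071 + 68.15·1.2176 = 244.8115.

$244.81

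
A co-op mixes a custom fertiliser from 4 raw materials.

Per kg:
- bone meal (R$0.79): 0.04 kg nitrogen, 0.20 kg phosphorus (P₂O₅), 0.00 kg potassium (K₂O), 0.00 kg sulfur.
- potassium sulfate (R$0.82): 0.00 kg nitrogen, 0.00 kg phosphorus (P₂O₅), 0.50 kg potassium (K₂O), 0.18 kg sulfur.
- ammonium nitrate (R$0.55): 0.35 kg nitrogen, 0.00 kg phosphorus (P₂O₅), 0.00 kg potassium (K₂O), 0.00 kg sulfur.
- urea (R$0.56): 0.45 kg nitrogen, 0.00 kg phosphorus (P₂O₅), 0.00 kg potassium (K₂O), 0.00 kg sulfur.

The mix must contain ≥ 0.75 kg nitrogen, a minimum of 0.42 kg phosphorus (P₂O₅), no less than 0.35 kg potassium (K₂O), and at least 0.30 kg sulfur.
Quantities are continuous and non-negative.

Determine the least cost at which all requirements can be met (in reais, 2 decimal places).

This is a linear program. Let x1 = kg of bone meal, x2 = kg of potassium sulfate, x3 = kg of ammonium nitrate, x4 = kg of urea.
min 0.79x1 + 0.82x2 + 0.55x3 + 0.56x4 subject to:
  0.04x1 + 0.35x3 + 0.45x4 ≥ 0.75   (nitrogen)
  0.2x1 ≥ 0.42   (phosphorus (P₂O₅))
  0.5x2 ≥ 0.35   (potassium (K₂O))
  0.18x2 ≥ 0.3   (sulfur)
  x1, x2, x3, x4 ≥ 0.
The cheapest feasible vertex uses only bone meal, potassium sulfate, urea; ammonium nitrate is not used. Binding constraints: nitrogen, phosphorus (P₂O₅), sulfur.
Solving gives x1 = 2.1, x2 = 1.667, x4 = 1.48.
Hence cost = 0.79·2.1 + 0.82·1.667 + 0.56·1.48 = R$3.8547.

R$3.85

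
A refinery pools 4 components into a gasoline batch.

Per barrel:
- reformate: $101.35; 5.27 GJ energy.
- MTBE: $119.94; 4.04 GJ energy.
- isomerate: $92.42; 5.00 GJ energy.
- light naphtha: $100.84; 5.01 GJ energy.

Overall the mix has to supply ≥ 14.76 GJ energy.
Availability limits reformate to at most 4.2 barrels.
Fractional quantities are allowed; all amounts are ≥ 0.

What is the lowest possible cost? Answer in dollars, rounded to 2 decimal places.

$272.82

Let x1 = barrels of reformate, x2 = barrels of MTBE, x3 = barrels of isomerate, x4 = barrels of light naphtha.
Minimise 101.35x1 + 119.94x2 + 92.42x3 + 100.84x4 subject to:
  5.27x1 + 4.04x2 + 5x3 + 5.01x4 ≥ 14.76   (energy)
  x1 ≤ 4.2
  x1, x2, x3, x4 ≥ 0.
The optimal basis is {isomerate}; reformate, MTBE, light naphtha drop out. Binding constraint: energy.
Solving gives x3 = 2.952.
Cost = 92.42·2.952 = 272.8238.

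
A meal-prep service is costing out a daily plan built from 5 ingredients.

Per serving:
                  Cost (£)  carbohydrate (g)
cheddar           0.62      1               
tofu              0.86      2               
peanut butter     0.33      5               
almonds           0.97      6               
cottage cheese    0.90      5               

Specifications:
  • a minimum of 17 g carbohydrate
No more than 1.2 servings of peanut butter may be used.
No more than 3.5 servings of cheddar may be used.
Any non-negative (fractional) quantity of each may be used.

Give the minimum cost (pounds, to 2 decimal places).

£2.17

Let x1 = servings of cheddar, x2 = servings of tofu, x3 = servings of peanut butter, x4 = servings of almonds, x5 = servings of cottage cheese.
min 0.62x1 + 0.86x2 + 0.33x3 + 0.97x4 + 0.9x5 s.t.:
  1x1 + 2x2 + 5x3 + 6x4 + 5x5 ≥ 17   (carbohydrate)
  x3 ≤ 1.2
  x1 ≤ 3.5
  x1, x2, x3, x4, x5 ≥ 0.
The cheapest feasible vertex uses only peanut butter, almonds; cheddar, tofu, cottage cheese are not used. There the carbohydrate and the peanut butter cap constraints are tight.
That vertex is x3 = 1.2, x4 = 1.833.
Cost = 0.33·1.2 + 0.97·1.833 = 2.1740.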